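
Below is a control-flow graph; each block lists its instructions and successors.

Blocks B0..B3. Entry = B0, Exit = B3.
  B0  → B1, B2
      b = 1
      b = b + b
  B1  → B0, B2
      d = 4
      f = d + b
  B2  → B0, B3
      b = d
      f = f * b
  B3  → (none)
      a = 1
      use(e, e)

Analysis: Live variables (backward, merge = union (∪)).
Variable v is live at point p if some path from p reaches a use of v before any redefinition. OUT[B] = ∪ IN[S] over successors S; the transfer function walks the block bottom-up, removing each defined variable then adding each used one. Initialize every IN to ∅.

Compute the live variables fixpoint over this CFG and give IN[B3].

Answer: {e}

Derivation:
Converged values:
  B0: | IN={d, e, f} | OUT={b, d, e, f}
  B1: | IN={b, e} | OUT={d, e, f}
  B2: | IN={d, e, f} | OUT={d, e, f}
  B3: | IN={e} | OUT={}

B3 is the boundary node: OUT[B3] = {}
Applying B3's transfer function to that OUT value gives IN[B3] (row B3 above).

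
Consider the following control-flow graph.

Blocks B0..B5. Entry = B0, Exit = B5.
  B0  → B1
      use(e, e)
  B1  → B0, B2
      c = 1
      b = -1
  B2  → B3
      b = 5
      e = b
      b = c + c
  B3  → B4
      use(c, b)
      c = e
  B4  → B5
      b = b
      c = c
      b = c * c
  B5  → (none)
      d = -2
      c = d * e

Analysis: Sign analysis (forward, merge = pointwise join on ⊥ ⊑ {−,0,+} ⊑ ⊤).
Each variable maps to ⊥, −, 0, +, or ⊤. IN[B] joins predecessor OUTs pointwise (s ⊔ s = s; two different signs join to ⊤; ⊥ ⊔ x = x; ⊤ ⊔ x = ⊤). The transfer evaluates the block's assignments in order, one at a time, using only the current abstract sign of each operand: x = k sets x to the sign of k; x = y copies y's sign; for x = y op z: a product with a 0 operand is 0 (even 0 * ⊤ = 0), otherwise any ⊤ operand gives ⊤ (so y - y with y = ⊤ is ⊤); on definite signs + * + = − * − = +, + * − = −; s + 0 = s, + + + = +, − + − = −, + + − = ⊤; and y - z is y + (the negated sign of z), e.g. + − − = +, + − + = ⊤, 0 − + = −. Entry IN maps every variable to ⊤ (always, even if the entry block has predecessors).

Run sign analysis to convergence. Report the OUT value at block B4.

Fixpoint table:
  B0:   IN=(all ⊤)   OUT=(all ⊤)
  B1:   IN=(all ⊤)   OUT={b:-, c:+; rest ⊤}
  B2:   IN={b:-, c:+; rest ⊤}   OUT={b:+, c:+, e:+; rest ⊤}
  B3:   IN={b:+, c:+, e:+; rest ⊤}   OUT={b:+, c:+, e:+; rest ⊤}
  B4:   IN={b:+, c:+, e:+; rest ⊤}   OUT={b:+, c:+, e:+; rest ⊤}
  B5:   IN={b:+, c:+, e:+; rest ⊤}   OUT={b:+, c:-, d:-, e:+; rest ⊤}

Merge at B4: IN[B4] = OUT[B3] = {a: ⊤, b: +, c: +, d: ⊤, e: +, f: ⊤}
Applying B4's transfer function to that IN value gives OUT[B4] (row B4 above).

Answer: {a: ⊤, b: +, c: +, d: ⊤, e: +, f: ⊤}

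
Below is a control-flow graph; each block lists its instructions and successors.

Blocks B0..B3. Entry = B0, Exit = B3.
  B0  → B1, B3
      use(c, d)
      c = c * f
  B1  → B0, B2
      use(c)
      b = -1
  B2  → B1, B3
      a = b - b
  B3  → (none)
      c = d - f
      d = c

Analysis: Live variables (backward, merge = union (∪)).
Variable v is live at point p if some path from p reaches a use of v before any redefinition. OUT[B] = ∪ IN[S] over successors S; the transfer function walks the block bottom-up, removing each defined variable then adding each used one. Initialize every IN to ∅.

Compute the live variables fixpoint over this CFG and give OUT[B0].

Answer: {c, d, f}

Trace:
Per-block solution:
  B0:  IN={c, d, f}  OUT={c, d, f}
  B1:  IN={c, d, f}  OUT={b, c, d, f}
  B2:  IN={b, c, d, f}  OUT={c, d, f}
  B3:  IN={d, f}  OUT={}

Merge at B0: OUT[B0] = IN[B1] ⊔ IN[B3] = {c, d, f}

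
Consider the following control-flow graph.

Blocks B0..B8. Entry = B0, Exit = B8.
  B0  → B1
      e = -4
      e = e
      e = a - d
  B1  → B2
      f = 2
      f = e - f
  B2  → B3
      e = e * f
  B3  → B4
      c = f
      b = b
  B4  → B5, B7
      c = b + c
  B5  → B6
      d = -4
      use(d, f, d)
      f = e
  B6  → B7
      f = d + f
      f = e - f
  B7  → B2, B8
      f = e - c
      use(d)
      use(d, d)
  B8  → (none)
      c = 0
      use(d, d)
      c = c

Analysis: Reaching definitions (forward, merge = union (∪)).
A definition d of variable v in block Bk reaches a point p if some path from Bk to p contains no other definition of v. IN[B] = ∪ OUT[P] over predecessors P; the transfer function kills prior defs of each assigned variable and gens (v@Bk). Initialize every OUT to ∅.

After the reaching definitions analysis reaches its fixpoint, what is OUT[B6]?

Converged values:
  B0:  IN={}  OUT={e@B0}
  B1:  IN={e@B0}  OUT={e@B0, f@B1}
  B2:  IN={b@B3, c@B4, d@B5, e@B0, e@B2, f@B1, f@B7}  OUT={b@B3, c@B4, d@B5, e@B2, f@B1, f@B7}
  B3:  IN={b@B3, c@B4, d@B5, e@B2, f@B1, f@B7}  OUT={b@B3, c@B3, d@B5, e@B2, f@B1, f@B7}
  B4:  IN={b@B3, c@B3, d@B5, e@B2, f@B1, f@B7}  OUT={b@B3, c@B4, d@B5, e@B2, f@B1, f@B7}
  B5:  IN={b@B3, c@B4, d@B5, e@B2, f@B1, f@B7}  OUT={b@B3, c@B4, d@B5, e@B2, f@B5}
  B6:  IN={b@B3, c@B4, d@B5, e@B2, f@B5}  OUT={b@B3, c@B4, d@B5, e@B2, f@B6}
  B7:  IN={b@B3, c@B4, d@B5, e@B2, f@B1, f@B6, f@B7}  OUT={b@B3, c@B4, d@B5, e@B2, f@B7}
  B8:  IN={b@B3, c@B4, d@B5, e@B2, f@B7}  OUT={b@B3, c@B8, d@B5, e@B2, f@B7}

Merge at B6: IN[B6] = OUT[B5] = {b@B3, c@B4, d@B5, e@B2, f@B5}
Applying B6's transfer function to that IN value gives OUT[B6] (row B6 above).

Answer: {b@B3, c@B4, d@B5, e@B2, f@B6}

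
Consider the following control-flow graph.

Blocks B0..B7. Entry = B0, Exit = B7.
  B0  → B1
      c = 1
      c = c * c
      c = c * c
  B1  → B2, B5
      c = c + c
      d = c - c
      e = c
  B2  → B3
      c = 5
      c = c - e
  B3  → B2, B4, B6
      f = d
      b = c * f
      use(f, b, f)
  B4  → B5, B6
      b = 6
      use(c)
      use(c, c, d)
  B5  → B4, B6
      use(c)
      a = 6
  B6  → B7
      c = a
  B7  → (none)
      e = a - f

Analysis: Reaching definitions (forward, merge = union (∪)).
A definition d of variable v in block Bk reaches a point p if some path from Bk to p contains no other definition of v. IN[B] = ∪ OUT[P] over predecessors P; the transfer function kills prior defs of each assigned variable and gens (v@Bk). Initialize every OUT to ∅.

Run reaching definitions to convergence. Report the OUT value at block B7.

Converged values:
  B0:  IN={}  OUT={c@B0}
  B1:  IN={c@B0}  OUT={c@B1, d@B1, e@B1}
  B2:  IN={b@B3, c@B1, c@B2, d@B1, e@B1, f@B3}  OUT={b@B3, c@B2, d@B1, e@B1, f@B3}
  B3:  IN={b@B3, c@B2, d@B1, e@B1, f@B3}  OUT={b@B3, c@B2, d@B1, e@B1, f@B3}
  B4:  IN={a@B5, b@B3, b@B4, c@B1, c@B2, d@B1, e@B1, f@B3}  OUT={a@B5, b@B4, c@B1, c@B2, d@B1, e@B1, f@B3}
  B5:  IN={a@B5, b@B4, c@B1, c@B2, d@B1, e@B1, f@B3}  OUT={a@B5, b@B4, c@B1, c@B2, d@B1, e@B1, f@B3}
  B6:  IN={a@B5, b@B3, b@B4, c@B1, c@B2, d@B1, e@B1, f@B3}  OUT={a@B5, b@B3, b@B4, c@B6, d@B1, e@B1, f@B3}
  B7:  IN={a@B5, b@B3, b@B4, c@B6, d@B1, e@B1, f@B3}  OUT={a@B5, b@B3, b@B4, c@B6, d@B1, e@B7, f@B3}

Merge at B7: IN[B7] = OUT[B6] = {a@B5, b@B3, b@B4, c@B6, d@B1, e@B1, f@B3}
Applying B7's transfer function to that IN value gives OUT[B7] (row B7 above).

Answer: {a@B5, b@B3, b@B4, c@B6, d@B1, e@B7, f@B3}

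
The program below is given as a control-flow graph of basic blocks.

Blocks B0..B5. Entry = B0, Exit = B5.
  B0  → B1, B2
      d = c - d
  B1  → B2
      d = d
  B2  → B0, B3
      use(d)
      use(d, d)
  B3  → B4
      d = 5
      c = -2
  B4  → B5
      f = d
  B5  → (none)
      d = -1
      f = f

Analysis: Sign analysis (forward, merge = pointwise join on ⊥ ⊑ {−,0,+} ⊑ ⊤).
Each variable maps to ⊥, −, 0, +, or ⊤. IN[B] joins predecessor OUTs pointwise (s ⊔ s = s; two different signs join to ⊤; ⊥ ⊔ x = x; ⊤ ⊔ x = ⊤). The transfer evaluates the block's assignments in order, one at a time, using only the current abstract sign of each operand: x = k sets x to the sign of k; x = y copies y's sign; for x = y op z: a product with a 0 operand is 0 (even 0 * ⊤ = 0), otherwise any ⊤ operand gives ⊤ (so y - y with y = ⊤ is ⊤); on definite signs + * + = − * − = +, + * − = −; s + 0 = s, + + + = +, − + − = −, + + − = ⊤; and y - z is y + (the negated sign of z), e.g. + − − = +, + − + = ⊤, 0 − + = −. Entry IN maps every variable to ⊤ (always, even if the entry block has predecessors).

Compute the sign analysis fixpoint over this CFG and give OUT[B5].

Fixpoint table:
  B0:   IN=(all ⊤)   OUT=(all ⊤)
  B1:   IN=(all ⊤)   OUT=(all ⊤)
  B2:   IN=(all ⊤)   OUT=(all ⊤)
  B3:   IN=(all ⊤)   OUT={c:-, d:+; rest ⊤}
  B4:   IN={c:-, d:+; rest ⊤}   OUT={c:-, d:+, f:+; rest ⊤}
  B5:   IN={c:-, d:+, f:+; rest ⊤}   OUT={c:-, d:-, f:+; rest ⊤}

Merge at B5: IN[B5] = OUT[B4] = {a: ⊤, b: ⊤, c: -, d: +, e: ⊤, f: +}
Applying B5's transfer function to that IN value gives OUT[B5] (row B5 above).

Answer: {a: ⊤, b: ⊤, c: -, d: -, e: ⊤, f: +}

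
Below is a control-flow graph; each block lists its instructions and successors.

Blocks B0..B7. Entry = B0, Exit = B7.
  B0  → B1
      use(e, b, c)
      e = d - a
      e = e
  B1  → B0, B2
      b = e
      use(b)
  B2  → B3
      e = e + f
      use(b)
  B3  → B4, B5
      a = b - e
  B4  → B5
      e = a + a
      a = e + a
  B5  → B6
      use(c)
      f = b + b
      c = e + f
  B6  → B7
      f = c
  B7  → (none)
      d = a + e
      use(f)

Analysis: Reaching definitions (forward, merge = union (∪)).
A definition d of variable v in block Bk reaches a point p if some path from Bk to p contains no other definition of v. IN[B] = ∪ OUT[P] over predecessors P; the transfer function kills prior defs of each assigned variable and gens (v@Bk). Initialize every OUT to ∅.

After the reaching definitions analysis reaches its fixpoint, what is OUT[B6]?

Fixpoint table:
  B0: | IN={b@B1, e@B0} | OUT={b@B1, e@B0}
  B1: | IN={b@B1, e@B0} | OUT={b@B1, e@B0}
  B2: | IN={b@B1, e@B0} | OUT={b@B1, e@B2}
  B3: | IN={b@B1, e@B2} | OUT={a@B3, b@B1, e@B2}
  B4: | IN={a@B3, b@B1, e@B2} | OUT={a@B4, b@B1, e@B4}
  B5: | IN={a@B3, a@B4, b@B1, e@B2, e@B4} | OUT={a@B3, a@B4, b@B1, c@B5, e@B2, e@B4, f@B5}
  B6: | IN={a@B3, a@B4, b@B1, c@B5, e@B2, e@B4, f@B5} | OUT={a@B3, a@B4, b@B1, c@B5, e@B2, e@B4, f@B6}
  B7: | IN={a@B3, a@B4, b@B1, c@B5, e@B2, e@B4, f@B6} | OUT={a@B3, a@B4, b@B1, c@B5, d@B7, e@B2, e@B4, f@B6}

Merge at B6: IN[B6] = OUT[B5] = {a@B3, a@B4, b@B1, c@B5, e@B2, e@B4, f@B5}
Applying B6's transfer function to that IN value gives OUT[B6] (row B6 above).

Answer: {a@B3, a@B4, b@B1, c@B5, e@B2, e@B4, f@B6}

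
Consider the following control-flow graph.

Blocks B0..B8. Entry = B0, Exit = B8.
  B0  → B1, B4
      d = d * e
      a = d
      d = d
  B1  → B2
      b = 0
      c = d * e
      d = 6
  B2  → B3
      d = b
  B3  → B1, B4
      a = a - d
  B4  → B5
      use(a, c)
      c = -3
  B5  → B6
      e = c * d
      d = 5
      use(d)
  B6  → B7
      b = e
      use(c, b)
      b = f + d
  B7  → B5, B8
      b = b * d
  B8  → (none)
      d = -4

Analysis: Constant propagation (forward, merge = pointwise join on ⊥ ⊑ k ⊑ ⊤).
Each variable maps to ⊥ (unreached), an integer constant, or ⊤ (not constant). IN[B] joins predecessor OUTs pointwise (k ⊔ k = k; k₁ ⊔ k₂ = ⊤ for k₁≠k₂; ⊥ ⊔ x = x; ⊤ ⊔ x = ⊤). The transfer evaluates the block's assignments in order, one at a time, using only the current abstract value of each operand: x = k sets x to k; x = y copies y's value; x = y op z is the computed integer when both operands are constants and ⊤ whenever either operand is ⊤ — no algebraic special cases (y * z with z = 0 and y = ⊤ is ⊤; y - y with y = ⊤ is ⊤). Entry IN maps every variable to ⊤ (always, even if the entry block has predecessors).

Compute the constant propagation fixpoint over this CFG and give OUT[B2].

Answer: {a: ⊤, b: 0, c: ⊤, d: 0, e: ⊤, f: ⊤}

Working:
Converged values:
  B0:  IN=(all ⊤)  OUT=(all ⊤)
  B1:  IN=(all ⊤)  OUT={b:0, d:6; rest ⊤}
  B2:  IN={b:0, d:6; rest ⊤}  OUT={b:0, d:0; rest ⊤}
  B3:  IN={b:0, d:0; rest ⊤}  OUT={b:0, d:0; rest ⊤}
  B4:  IN=(all ⊤)  OUT={c:-3; rest ⊤}
  B5:  IN={c:-3; rest ⊤}  OUT={c:-3, d:5; rest ⊤}
  B6:  IN={c:-3, d:5; rest ⊤}  OUT={c:-3, d:5; rest ⊤}
  B7:  IN={c:-3, d:5; rest ⊤}  OUT={c:-3, d:5; rest ⊤}
  B8:  IN={c:-3, d:5; rest ⊤}  OUT={c:-3, d:-4; rest ⊤}

Merge at B2: IN[B2] = OUT[B1] = {a: ⊤, b: 0, c: ⊤, d: 6, e: ⊤, f: ⊤}
Applying B2's transfer function to that IN value gives OUT[B2] (row B2 above).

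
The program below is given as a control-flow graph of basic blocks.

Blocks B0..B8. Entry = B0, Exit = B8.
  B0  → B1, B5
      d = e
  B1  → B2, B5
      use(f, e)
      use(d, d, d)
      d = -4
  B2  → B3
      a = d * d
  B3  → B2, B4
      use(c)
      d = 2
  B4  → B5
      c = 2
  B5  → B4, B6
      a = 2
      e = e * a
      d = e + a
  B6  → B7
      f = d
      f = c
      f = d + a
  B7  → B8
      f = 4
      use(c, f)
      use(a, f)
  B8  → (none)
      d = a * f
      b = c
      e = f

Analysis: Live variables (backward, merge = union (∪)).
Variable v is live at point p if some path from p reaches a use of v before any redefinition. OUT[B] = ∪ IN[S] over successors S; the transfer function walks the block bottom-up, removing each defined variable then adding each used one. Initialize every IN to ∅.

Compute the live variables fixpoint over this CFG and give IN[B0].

Converged values:
  B0:   IN={c, e, f}   OUT={c, d, e, f}
  B1:   IN={c, d, e, f}   OUT={c, d, e}
  B2:   IN={c, d, e}   OUT={c, e}
  B3:   IN={c, e}   OUT={c, d, e}
  B4:   IN={e}   OUT={c, e}
  B5:   IN={c, e}   OUT={a, c, d, e}
  B6:   IN={a, c, d}   OUT={a, c}
  B7:   IN={a, c}   OUT={a, c, f}
  B8:   IN={a, c, f}   OUT={}

Merge at B0: OUT[B0] = IN[B1] ⊔ IN[B5] = {c, d, e, f}
Applying B0's transfer function to that OUT value gives IN[B0] (row B0 above).

Answer: {c, e, f}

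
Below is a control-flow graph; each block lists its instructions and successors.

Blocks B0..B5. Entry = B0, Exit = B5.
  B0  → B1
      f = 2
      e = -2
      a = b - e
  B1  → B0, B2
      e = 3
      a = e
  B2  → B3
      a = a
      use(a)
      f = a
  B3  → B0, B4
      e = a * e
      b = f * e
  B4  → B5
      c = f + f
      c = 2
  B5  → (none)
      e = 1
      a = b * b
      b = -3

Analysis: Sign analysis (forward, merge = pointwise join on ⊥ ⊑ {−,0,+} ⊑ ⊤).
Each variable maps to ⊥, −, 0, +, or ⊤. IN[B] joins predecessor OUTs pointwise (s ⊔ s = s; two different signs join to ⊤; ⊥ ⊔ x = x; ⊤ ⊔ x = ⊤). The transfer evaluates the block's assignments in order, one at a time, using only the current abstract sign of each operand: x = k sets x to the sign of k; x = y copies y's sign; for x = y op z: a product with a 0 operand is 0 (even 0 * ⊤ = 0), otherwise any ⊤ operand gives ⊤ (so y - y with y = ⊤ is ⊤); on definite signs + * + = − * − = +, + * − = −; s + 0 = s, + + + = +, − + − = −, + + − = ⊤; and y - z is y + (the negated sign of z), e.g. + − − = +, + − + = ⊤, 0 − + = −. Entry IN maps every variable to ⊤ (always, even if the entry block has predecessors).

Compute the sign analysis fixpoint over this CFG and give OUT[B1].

Answer: {a: +, b: ⊤, c: ⊤, d: ⊤, e: +, f: +}

Working:
Converged values:
  B0:  IN=(all ⊤)  OUT={e:-, f:+; rest ⊤}
  B1:  IN={e:-, f:+; rest ⊤}  OUT={a:+, e:+, f:+; rest ⊤}
  B2:  IN={a:+, e:+, f:+; rest ⊤}  OUT={a:+, e:+, f:+; rest ⊤}
  B3:  IN={a:+, e:+, f:+; rest ⊤}  OUT={a:+, b:+, e:+, f:+; rest ⊤}
  B4:  IN={a:+, b:+, e:+, f:+; rest ⊤}  OUT={a:+, b:+, c:+, e:+, f:+; rest ⊤}
  B5:  IN={a:+, b:+, c:+, e:+, f:+; rest ⊤}  OUT={a:+, b:-, c:+, e:+, f:+; rest ⊤}

Merge at B1: IN[B1] = OUT[B0] = {a: ⊤, b: ⊤, c: ⊤, d: ⊤, e: -, f: +}
Applying B1's transfer function to that IN value gives OUT[B1] (row B1 above).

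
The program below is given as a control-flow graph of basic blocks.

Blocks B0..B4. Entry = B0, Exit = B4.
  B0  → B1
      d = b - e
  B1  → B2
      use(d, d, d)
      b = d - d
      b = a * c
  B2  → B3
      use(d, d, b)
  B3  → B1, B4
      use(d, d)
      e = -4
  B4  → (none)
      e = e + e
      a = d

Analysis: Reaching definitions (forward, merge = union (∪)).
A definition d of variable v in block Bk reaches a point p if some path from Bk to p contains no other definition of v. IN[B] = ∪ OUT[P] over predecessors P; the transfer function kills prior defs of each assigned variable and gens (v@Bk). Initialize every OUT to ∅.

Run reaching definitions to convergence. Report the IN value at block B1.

Per-block solution:
  B0:   IN={}   OUT={d@B0}
  B1:   IN={b@B1, d@B0, e@B3}   OUT={b@B1, d@B0, e@B3}
  B2:   IN={b@B1, d@B0, e@B3}   OUT={b@B1, d@B0, e@B3}
  B3:   IN={b@B1, d@B0, e@B3}   OUT={b@B1, d@B0, e@B3}
  B4:   IN={b@B1, d@B0, e@B3}   OUT={a@B4, b@B1, d@B0, e@B4}

Merge at B1: IN[B1] = OUT[B0] ⊔ OUT[B3] = {b@B1, d@B0, e@B3}

Answer: {b@B1, d@B0, e@B3}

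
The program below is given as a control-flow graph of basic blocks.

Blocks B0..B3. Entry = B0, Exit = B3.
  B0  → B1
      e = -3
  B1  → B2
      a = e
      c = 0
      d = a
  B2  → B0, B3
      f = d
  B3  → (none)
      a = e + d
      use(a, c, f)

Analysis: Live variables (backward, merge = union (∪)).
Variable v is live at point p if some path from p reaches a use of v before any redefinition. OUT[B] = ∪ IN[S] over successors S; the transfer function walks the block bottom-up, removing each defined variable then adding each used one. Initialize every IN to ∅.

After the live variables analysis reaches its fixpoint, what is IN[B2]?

Fixpoint table:
  B0:  IN={}  OUT={e}
  B1:  IN={e}  OUT={c, d, e}
  B2:  IN={c, d, e}  OUT={c, d, e, f}
  B3:  IN={c, d, e, f}  OUT={}

Merge at B2: OUT[B2] = IN[B0] ⊔ IN[B3] = {c, d, e, f}
Applying B2's transfer function to that OUT value gives IN[B2] (row B2 above).

Answer: {c, d, e}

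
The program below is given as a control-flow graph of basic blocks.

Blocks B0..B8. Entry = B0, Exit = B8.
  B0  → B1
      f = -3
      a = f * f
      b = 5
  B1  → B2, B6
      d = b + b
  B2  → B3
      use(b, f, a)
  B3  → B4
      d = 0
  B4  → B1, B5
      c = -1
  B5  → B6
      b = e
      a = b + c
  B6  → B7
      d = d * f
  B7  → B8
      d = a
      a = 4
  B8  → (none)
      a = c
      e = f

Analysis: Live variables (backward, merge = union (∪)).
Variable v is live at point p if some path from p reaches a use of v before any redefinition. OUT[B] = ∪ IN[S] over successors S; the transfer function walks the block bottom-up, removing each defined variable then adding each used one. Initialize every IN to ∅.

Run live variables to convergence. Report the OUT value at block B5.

Answer: {a, c, d, f}

Derivation:
Converged values:
  B0:   IN={c, e}   OUT={a, b, c, e, f}
  B1:   IN={a, b, c, e, f}   OUT={a, b, c, d, e, f}
  B2:   IN={a, b, e, f}   OUT={a, b, e, f}
  B3:   IN={a, b, e, f}   OUT={a, b, d, e, f}
  B4:   IN={a, b, d, e, f}   OUT={a, b, c, d, e, f}
  B5:   IN={c, d, e, f}   OUT={a, c, d, f}
  B6:   IN={a, c, d, f}   OUT={a, c, f}
  B7:   IN={a, c, f}   OUT={c, f}
  B8:   IN={c, f}   OUT={}

Merge at B5: OUT[B5] = IN[B6] = {a, c, d, f}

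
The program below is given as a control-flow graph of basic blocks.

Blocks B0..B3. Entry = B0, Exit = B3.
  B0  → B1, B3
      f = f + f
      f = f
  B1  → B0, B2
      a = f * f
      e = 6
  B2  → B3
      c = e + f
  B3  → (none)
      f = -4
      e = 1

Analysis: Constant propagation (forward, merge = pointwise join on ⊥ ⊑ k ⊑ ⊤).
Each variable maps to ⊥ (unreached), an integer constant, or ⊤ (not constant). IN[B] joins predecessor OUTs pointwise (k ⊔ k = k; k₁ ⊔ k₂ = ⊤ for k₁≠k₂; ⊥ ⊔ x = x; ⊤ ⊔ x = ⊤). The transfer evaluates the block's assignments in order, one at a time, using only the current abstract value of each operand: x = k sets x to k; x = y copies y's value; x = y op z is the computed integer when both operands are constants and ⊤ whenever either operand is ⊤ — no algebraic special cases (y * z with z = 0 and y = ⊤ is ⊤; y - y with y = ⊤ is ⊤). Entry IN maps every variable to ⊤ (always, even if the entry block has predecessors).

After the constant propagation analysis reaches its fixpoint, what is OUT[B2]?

Per-block solution:
  B0:   IN=(all ⊤)   OUT=(all ⊤)
  B1:   IN=(all ⊤)   OUT={e:6; rest ⊤}
  B2:   IN={e:6; rest ⊤}   OUT={e:6; rest ⊤}
  B3:   IN=(all ⊤)   OUT={e:1, f:-4; rest ⊤}

Merge at B2: IN[B2] = OUT[B1] = {a: ⊤, b: ⊤, c: ⊤, d: ⊤, e: 6, f: ⊤}
Applying B2's transfer function to that IN value gives OUT[B2] (row B2 above).

Answer: {a: ⊤, b: ⊤, c: ⊤, d: ⊤, e: 6, f: ⊤}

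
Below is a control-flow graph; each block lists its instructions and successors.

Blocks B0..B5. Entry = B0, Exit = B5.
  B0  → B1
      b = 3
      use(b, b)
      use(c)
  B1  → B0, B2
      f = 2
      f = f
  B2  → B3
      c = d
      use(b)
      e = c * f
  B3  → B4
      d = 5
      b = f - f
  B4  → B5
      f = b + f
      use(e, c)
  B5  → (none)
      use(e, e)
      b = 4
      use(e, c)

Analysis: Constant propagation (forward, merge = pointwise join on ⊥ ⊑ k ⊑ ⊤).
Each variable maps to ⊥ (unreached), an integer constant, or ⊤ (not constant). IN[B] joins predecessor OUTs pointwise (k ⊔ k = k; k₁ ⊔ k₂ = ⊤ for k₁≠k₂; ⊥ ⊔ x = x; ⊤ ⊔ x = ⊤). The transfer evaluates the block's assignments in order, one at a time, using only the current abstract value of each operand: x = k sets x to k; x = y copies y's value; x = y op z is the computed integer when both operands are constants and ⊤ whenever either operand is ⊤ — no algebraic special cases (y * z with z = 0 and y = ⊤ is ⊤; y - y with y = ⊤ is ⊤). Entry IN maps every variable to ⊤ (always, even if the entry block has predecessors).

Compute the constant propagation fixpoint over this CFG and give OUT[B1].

Answer: {a: ⊤, b: 3, c: ⊤, d: ⊤, e: ⊤, f: 2}

Derivation:
Converged values:
  B0:  IN=(all ⊤)  OUT={b:3; rest ⊤}
  B1:  IN={b:3; rest ⊤}  OUT={b:3, f:2; rest ⊤}
  B2:  IN={b:3, f:2; rest ⊤}  OUT={b:3, f:2; rest ⊤}
  B3:  IN={b:3, f:2; rest ⊤}  OUT={b:0, d:5, f:2; rest ⊤}
  B4:  IN={b:0, d:5, f:2; rest ⊤}  OUT={b:0, d:5, f:2; rest ⊤}
  B5:  IN={b:0, d:5, f:2; rest ⊤}  OUT={b:4, d:5, f:2; rest ⊤}

Merge at B1: IN[B1] = OUT[B0] = {a: ⊤, b: 3, c: ⊤, d: ⊤, e: ⊤, f: ⊤}
Applying B1's transfer function to that IN value gives OUT[B1] (row B1 above).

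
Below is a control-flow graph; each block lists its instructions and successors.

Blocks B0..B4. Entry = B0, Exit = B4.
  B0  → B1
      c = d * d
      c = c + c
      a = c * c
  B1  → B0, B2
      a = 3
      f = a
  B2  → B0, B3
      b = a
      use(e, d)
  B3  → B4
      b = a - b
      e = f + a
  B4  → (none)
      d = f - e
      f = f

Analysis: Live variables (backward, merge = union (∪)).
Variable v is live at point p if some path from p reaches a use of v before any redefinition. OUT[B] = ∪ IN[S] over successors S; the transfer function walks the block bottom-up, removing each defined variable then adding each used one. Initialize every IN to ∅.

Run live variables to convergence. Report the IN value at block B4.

Converged values:
  B0:  IN={d, e}  OUT={d, e}
  B1:  IN={d, e}  OUT={a, d, e, f}
  B2:  IN={a, d, e, f}  OUT={a, b, d, e, f}
  B3:  IN={a, b, f}  OUT={e, f}
  B4:  IN={e, f}  OUT={}

B4 is the boundary node: OUT[B4] = {}
Applying B4's transfer function to that OUT value gives IN[B4] (row B4 above).

Answer: {e, f}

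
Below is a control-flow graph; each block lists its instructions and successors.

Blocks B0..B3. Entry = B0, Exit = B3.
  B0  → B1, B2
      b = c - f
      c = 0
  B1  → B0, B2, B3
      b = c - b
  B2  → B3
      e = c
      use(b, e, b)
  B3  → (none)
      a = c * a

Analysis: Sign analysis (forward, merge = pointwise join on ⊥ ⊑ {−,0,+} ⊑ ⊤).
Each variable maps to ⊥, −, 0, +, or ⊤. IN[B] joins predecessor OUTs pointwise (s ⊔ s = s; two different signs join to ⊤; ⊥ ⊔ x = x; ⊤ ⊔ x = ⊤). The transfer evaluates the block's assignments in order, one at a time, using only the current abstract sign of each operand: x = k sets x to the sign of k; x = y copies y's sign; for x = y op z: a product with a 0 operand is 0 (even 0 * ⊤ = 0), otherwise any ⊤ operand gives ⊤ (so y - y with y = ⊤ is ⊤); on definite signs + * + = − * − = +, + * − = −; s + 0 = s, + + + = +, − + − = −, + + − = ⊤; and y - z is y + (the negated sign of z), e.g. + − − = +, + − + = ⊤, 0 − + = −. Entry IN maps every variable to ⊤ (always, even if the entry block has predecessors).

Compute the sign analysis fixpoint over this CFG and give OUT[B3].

Fixpoint table:
  B0:  IN=(all ⊤)  OUT={c:0; rest ⊤}
  B1:  IN={c:0; rest ⊤}  OUT={c:0; rest ⊤}
  B2:  IN={c:0; rest ⊤}  OUT={c:0, e:0; rest ⊤}
  B3:  IN={c:0; rest ⊤}  OUT={a:0, c:0; rest ⊤}

Merge at B3: IN[B3] = OUT[B1] ⊔ OUT[B2] = {a: ⊤, b: ⊤, c: 0, d: ⊤, e: ⊤, f: ⊤}
Applying B3's transfer function to that IN value gives OUT[B3] (row B3 above).

Answer: {a: 0, b: ⊤, c: 0, d: ⊤, e: ⊤, f: ⊤}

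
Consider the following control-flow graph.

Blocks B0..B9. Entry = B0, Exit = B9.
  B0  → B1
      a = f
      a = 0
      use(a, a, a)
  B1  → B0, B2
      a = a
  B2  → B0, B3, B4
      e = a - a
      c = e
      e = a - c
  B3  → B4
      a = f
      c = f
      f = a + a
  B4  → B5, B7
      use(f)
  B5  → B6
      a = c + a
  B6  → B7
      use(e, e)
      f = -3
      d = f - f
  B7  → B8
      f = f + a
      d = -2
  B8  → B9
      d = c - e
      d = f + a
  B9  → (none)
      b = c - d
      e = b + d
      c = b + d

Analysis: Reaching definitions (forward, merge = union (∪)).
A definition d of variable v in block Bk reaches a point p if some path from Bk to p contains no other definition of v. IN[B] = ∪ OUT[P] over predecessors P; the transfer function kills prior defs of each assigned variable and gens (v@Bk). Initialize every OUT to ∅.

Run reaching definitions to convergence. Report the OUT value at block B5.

Fixpoint table:
  B0: | IN={a@B1, c@B2, e@B2} | OUT={a@B0, c@B2, e@B2}
  B1: | IN={a@B0, c@B2, e@B2} | OUT={a@B1, c@B2, e@B2}
  B2: | IN={a@B1, c@B2, e@B2} | OUT={a@B1, c@B2, e@B2}
  B3: | IN={a@B1, c@B2, e@B2} | OUT={a@B3, c@B3, e@B2, f@B3}
  B4: | IN={a@B1, a@B3, c@B2, c@B3, e@B2, f@B3} | OUT={a@B1, a@B3, c@B2, c@B3, e@B2, f@B3}
  B5: | IN={a@B1, a@B3, c@B2, c@B3, e@B2, f@B3} | OUT={a@B5, c@B2, c@B3, e@B2, f@B3}
  B6: | IN={a@B5, c@B2, c@B3, e@B2, f@B3} | OUT={a@B5, c@B2, c@B3, d@B6, e@B2, f@B6}
  B7: | IN={a@B1, a@B3, a@B5, c@B2, c@B3, d@B6, e@B2, f@B3, f@B6} | OUT={a@B1, a@B3, a@B5, c@B2, c@B3, d@B7, e@B2, f@B7}
  B8: | IN={a@B1, a@B3, a@B5, c@B2, c@B3, d@B7, e@B2, f@B7} | OUT={a@B1, a@B3, a@B5, c@B2, c@B3, d@B8, e@B2, f@B7}
  B9: | IN={a@B1, a@B3, a@B5, c@B2, c@B3, d@B8, e@B2, f@B7} | OUT={a@B1, a@B3, a@B5, b@B9, c@B9, d@B8, e@B9, f@B7}

Merge at B5: IN[B5] = OUT[B4] = {a@B1, a@B3, c@B2, c@B3, e@B2, f@B3}
Applying B5's transfer function to that IN value gives OUT[B5] (row B5 above).

Answer: {a@B5, c@B2, c@B3, e@B2, f@B3}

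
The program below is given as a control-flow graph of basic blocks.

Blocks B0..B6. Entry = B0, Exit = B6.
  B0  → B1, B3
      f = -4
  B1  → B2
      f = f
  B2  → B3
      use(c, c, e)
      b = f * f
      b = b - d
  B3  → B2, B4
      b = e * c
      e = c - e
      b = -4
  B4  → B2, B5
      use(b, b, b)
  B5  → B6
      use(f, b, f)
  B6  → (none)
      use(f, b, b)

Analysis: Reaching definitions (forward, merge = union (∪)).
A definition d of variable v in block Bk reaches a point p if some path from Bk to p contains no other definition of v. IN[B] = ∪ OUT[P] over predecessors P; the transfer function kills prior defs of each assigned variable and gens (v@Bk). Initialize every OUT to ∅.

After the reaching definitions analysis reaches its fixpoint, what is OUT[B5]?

Converged values:
  B0: | IN={} | OUT={f@B0}
  B1: | IN={f@B0} | OUT={f@B1}
  B2: | IN={b@B3, e@B3, f@B0, f@B1} | OUT={b@B2, e@B3, f@B0, f@B1}
  B3: | IN={b@B2, e@B3, f@B0, f@B1} | OUT={b@B3, e@B3, f@B0, f@B1}
  B4: | IN={b@B3, e@B3, f@B0, f@B1} | OUT={b@B3, e@B3, f@B0, f@B1}
  B5: | IN={b@B3, e@B3, f@B0, f@B1} | OUT={b@B3, e@B3, f@B0, f@B1}
  B6: | IN={b@B3, e@B3, f@B0, f@B1} | OUT={b@B3, e@B3, f@B0, f@B1}

Merge at B5: IN[B5] = OUT[B4] = {b@B3, e@B3, f@B0, f@B1}
Applying B5's transfer function to that IN value gives OUT[B5] (row B5 above).

Answer: {b@B3, e@B3, f@B0, f@B1}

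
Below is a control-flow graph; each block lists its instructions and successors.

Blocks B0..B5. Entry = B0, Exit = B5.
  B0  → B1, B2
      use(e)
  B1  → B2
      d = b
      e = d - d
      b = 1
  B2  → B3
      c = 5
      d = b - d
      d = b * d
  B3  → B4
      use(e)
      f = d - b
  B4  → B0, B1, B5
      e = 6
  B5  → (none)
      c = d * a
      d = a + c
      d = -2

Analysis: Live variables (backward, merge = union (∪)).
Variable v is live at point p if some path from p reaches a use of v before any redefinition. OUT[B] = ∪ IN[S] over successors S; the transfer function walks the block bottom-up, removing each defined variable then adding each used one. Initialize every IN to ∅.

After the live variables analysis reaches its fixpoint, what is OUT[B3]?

Converged values:
  B0: | IN={a, b, d, e} | OUT={a, b, d, e}
  B1: | IN={a, b} | OUT={a, b, d, e}
  B2: | IN={a, b, d, e} | OUT={a, b, d, e}
  B3: | IN={a, b, d, e} | OUT={a, b, d}
  B4: | IN={a, b, d} | OUT={a, b, d, e}
  B5: | IN={a, d} | OUT={}

Merge at B3: OUT[B3] = IN[B4] = {a, b, d}

Answer: {a, b, d}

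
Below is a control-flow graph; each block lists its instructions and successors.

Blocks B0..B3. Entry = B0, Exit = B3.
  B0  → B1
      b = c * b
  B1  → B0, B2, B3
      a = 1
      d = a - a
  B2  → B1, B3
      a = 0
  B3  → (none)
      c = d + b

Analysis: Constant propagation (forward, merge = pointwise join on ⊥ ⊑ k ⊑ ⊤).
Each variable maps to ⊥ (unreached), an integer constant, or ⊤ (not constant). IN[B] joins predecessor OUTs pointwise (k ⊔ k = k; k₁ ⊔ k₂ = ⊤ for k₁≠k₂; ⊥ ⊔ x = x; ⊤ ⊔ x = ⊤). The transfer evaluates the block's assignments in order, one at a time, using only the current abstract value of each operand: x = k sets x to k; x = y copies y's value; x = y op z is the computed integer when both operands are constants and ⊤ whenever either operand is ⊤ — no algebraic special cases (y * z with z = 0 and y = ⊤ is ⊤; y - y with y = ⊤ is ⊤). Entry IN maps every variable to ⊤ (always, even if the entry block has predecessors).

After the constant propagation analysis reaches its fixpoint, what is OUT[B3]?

Answer: {a: ⊤, b: ⊤, c: ⊤, d: 0, e: ⊤, f: ⊤}

Trace:
Converged values:
  B0:  IN=(all ⊤)  OUT=(all ⊤)
  B1:  IN=(all ⊤)  OUT={a:1, d:0; rest ⊤}
  B2:  IN={a:1, d:0; rest ⊤}  OUT={a:0, d:0; rest ⊤}
  B3:  IN={d:0; rest ⊤}  OUT={d:0; rest ⊤}

Merge at B3: IN[B3] = OUT[B1] ⊔ OUT[B2] = {a: ⊤, b: ⊤, c: ⊤, d: 0, e: ⊤, f: ⊤}
Applying B3's transfer function to that IN value gives OUT[B3] (row B3 above).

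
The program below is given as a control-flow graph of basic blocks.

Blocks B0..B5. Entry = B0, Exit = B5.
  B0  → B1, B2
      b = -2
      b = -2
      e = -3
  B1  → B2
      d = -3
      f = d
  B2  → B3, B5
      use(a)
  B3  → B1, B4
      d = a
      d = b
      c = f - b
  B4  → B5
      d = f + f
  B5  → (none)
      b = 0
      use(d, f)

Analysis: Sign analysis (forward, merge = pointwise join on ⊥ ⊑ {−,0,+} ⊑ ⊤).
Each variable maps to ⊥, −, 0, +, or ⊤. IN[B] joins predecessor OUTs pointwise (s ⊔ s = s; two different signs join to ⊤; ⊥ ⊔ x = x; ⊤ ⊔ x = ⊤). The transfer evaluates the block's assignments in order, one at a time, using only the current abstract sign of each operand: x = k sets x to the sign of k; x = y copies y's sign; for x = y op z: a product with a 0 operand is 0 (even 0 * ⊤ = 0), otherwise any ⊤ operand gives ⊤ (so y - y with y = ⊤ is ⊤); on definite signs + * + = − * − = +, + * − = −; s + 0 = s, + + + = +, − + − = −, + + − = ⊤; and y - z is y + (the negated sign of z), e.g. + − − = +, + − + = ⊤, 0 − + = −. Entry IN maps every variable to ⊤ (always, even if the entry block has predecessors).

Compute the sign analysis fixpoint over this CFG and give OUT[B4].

Fixpoint table:
  B0:  IN=(all ⊤)  OUT={b:-, e:-; rest ⊤}
  B1:  IN={b:-, e:-; rest ⊤}  OUT={b:-, d:-, e:-, f:-; rest ⊤}
  B2:  IN={b:-, e:-; rest ⊤}  OUT={b:-, e:-; rest ⊤}
  B3:  IN={b:-, e:-; rest ⊤}  OUT={b:-, d:-, e:-; rest ⊤}
  B4:  IN={b:-, d:-, e:-; rest ⊤}  OUT={b:-, e:-; rest ⊤}
  B5:  IN={b:-, e:-; rest ⊤}  OUT={b:0, e:-; rest ⊤}

Merge at B4: IN[B4] = OUT[B3] = {a: ⊤, b: -, c: ⊤, d: -, e: -, f: ⊤}
Applying B4's transfer function to that IN value gives OUT[B4] (row B4 above).

Answer: {a: ⊤, b: -, c: ⊤, d: ⊤, e: -, f: ⊤}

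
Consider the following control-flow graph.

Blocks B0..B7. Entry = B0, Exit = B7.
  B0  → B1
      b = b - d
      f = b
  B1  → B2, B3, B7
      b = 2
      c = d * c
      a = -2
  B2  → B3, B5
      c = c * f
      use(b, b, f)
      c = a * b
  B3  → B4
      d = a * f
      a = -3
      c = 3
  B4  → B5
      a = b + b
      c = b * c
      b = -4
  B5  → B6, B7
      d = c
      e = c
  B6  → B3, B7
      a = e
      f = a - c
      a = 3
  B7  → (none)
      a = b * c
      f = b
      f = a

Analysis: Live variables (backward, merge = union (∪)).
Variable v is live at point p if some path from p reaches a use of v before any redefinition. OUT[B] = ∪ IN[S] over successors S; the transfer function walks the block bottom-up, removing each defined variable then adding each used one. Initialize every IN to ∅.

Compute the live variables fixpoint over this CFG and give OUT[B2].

Per-block solution:
  B0:   IN={b, c, d}   OUT={c, d, f}
  B1:   IN={c, d, f}   OUT={a, b, c, f}
  B2:   IN={a, b, c, f}   OUT={a, b, c, f}
  B3:   IN={a, b, f}   OUT={b, c}
  B4:   IN={b, c}   OUT={b, c}
  B5:   IN={b, c}   OUT={b, c, e}
  B6:   IN={b, c, e}   OUT={a, b, c, f}
  B7:   IN={b, c}   OUT={}

Merge at B2: OUT[B2] = IN[B3] ⊔ IN[B5] = {a, b, c, f}

Answer: {a, b, c, f}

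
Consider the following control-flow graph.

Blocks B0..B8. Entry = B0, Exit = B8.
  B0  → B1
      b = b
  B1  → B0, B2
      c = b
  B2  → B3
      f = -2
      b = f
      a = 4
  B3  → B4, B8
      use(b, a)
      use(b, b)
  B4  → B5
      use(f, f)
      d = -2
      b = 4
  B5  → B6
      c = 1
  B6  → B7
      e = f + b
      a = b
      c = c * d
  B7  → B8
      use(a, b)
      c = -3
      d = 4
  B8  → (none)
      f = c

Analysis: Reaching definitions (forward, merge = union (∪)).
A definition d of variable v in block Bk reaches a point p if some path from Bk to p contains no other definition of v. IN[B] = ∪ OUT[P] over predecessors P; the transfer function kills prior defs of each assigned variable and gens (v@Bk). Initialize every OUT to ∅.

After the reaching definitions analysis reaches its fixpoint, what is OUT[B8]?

Fixpoint table:
  B0: | IN={b@B0, c@B1} | OUT={b@B0, c@B1}
  B1: | IN={b@B0, c@B1} | OUT={b@B0, c@B1}
  B2: | IN={b@B0, c@B1} | OUT={a@B2, b@B2, c@B1, f@B2}
  B3: | IN={a@B2, b@B2, c@B1, f@B2} | OUT={a@B2, b@B2, c@B1, f@B2}
  B4: | IN={a@B2, b@B2, c@B1, f@B2} | OUT={a@B2, b@B4, c@B1, d@B4, f@B2}
  B5: | IN={a@B2, b@B4, c@B1, d@B4, f@B2} | OUT={a@B2, b@B4, c@B5, d@B4, f@B2}
  B6: | IN={a@B2, b@B4, c@B5, d@B4, f@B2} | OUT={a@B6, b@B4, c@B6, d@B4, e@B6, f@B2}
  B7: | IN={a@B6, b@B4, c@B6, d@B4, e@B6, f@B2} | OUT={a@B6, b@B4, c@B7, d@B7, e@B6, f@B2}
  B8: | IN={a@B2, a@B6, b@B2, b@B4, c@B1, c@B7, d@B7, e@B6, f@B2} | OUT={a@B2, a@B6, b@B2, b@B4, c@B1, c@B7, d@B7, e@B6, f@B8}

Merge at B8: IN[B8] = OUT[B3] ⊔ OUT[B7] = {a@B2, a@B6, b@B2, b@B4, c@B1, c@B7, d@B7, e@B6, f@B2}
Applying B8's transfer function to that IN value gives OUT[B8] (row B8 above).

Answer: {a@B2, a@B6, b@B2, b@B4, c@B1, c@B7, d@B7, e@B6, f@B8}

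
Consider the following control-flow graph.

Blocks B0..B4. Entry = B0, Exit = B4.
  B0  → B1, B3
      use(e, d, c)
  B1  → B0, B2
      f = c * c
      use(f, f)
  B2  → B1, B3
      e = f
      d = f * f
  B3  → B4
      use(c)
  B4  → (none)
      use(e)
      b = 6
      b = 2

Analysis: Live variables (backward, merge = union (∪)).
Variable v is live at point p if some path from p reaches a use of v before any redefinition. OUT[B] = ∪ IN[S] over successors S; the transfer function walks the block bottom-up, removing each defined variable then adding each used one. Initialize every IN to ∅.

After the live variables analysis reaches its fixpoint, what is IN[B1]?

Per-block solution:
  B0:   IN={c, d, e}   OUT={c, d, e}
  B1:   IN={c, d, e}   OUT={c, d, e, f}
  B2:   IN={c, f}   OUT={c, d, e}
  B3:   IN={c, e}   OUT={e}
  B4:   IN={e}   OUT={}

Merge at B1: OUT[B1] = IN[B0] ⊔ IN[B2] = {c, d, e, f}
Applying B1's transfer function to that OUT value gives IN[B1] (row B1 above).

Answer: {c, d, e}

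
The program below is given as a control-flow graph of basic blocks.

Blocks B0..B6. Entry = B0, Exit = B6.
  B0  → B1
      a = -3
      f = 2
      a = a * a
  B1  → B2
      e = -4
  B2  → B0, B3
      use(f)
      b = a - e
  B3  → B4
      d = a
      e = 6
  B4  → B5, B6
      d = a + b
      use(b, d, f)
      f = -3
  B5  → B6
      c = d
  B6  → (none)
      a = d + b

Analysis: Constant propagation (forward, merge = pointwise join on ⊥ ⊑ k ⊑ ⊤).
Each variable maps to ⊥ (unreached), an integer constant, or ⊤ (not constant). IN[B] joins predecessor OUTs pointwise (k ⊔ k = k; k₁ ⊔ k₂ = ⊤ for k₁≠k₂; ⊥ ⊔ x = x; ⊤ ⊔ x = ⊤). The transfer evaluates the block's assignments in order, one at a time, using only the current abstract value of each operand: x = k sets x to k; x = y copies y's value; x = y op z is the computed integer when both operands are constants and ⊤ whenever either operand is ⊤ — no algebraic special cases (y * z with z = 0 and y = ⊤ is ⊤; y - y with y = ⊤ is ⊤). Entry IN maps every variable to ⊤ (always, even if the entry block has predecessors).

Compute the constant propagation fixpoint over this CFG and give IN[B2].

Answer: {a: 9, b: ⊤, c: ⊤, d: ⊤, e: -4, f: 2}

Working:
Per-block solution:
  B0:   IN=(all ⊤)   OUT={a:9, f:2; rest ⊤}
  B1:   IN={a:9, f:2; rest ⊤}   OUT={a:9, e:-4, f:2; rest ⊤}
  B2:   IN={a:9, e:-4, f:2; rest ⊤}   OUT={a:9, b:13, e:-4, f:2; rest ⊤}
  B3:   IN={a:9, b:13, e:-4, f:2; rest ⊤}   OUT={a:9, b:13, d:9, e:6, f:2; rest ⊤}
  B4:   IN={a:9, b:13, d:9, e:6, f:2; rest ⊤}   OUT={a:9, b:13, d:22, e:6, f:-3; rest ⊤}
  B5:   IN={a:9, b:13, d:22, e:6, f:-3; rest ⊤}   OUT={a:9, b:13, c:22, d:22, e:6, f:-3; rest ⊤}
  B6:   IN={a:9, b:13, d:22, e:6, f:-3; rest ⊤}   OUT={a:35, b:13, d:22, e:6, f:-3; rest ⊤}

Merge at B2: IN[B2] = OUT[B1] = {a: 9, b: ⊤, c: ⊤, d: ⊤, e: -4, f: 2}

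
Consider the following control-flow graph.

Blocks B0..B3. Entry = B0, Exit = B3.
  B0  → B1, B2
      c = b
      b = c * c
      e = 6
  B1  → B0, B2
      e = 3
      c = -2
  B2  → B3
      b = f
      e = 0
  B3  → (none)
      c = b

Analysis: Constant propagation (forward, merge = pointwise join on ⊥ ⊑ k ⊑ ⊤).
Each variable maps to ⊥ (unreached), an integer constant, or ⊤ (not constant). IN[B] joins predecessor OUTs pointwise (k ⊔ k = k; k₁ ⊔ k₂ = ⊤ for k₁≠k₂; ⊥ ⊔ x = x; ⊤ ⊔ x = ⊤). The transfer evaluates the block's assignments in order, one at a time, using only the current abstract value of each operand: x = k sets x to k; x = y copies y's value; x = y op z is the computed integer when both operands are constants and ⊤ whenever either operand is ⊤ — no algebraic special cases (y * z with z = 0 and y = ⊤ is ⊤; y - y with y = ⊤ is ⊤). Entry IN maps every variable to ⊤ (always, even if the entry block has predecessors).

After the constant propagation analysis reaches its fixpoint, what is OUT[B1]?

Answer: {a: ⊤, b: ⊤, c: -2, d: ⊤, e: 3, f: ⊤}

Working:
Per-block solution:
  B0: | IN=(all ⊤) | OUT={e:6; rest ⊤}
  B1: | IN={e:6; rest ⊤} | OUT={c:-2, e:3; rest ⊤}
  B2: | IN=(all ⊤) | OUT={e:0; rest ⊤}
  B3: | IN={e:0; rest ⊤} | OUT={e:0; rest ⊤}

Merge at B1: IN[B1] = OUT[B0] = {a: ⊤, b: ⊤, c: ⊤, d: ⊤, e: 6, f: ⊤}
Applying B1's transfer function to that IN value gives OUT[B1] (row B1 above).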